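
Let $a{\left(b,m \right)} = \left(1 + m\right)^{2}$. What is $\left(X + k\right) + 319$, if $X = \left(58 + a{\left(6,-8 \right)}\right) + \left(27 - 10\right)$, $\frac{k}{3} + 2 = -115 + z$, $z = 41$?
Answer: $215$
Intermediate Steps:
$k = -228$ ($k = -6 + 3 \left(-115 + 41\right) = -6 + 3 \left(-74\right) = -6 - 222 = -228$)
$X = 124$ ($X = \left(58 + \left(1 - 8\right)^{2}\right) + \left(27 - 10\right) = \left(58 + \left(-7\right)^{2}\right) + 17 = \left(58 + 49\right) + 17 = 107 + 17 = 124$)
$\left(X + k\right) + 319 = \left(124 - 228\right) + 319 = -104 + 319 = 215$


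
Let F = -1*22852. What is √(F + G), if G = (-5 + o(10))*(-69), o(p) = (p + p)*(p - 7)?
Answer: I*√26647 ≈ 163.24*I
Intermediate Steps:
o(p) = 2*p*(-7 + p) (o(p) = (2*p)*(-7 + p) = 2*p*(-7 + p))
G = -3795 (G = (-5 + 2*10*(-7 + 10))*(-69) = (-5 + 2*10*3)*(-69) = (-5 + 60)*(-69) = 55*(-69) = -3795)
F = -22852
√(F + G) = √(-22852 - 3795) = √(-26647) = I*√26647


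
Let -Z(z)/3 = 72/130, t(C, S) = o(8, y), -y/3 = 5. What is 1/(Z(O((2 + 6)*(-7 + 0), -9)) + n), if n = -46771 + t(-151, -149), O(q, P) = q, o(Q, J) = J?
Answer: -65/3041198 ≈ -2.1373e-5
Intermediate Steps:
y = -15 (y = -3*5 = -15)
t(C, S) = -15
Z(z) = -108/65 (Z(z) = -216/130 = -3*36/65 = -108/65)
n = -46786 (n = -46771 - 15 = -46786)
1/(Z(O((2 + 6)*(-7 + 0), -9)) + n) = 1/(-108/65 - 46786) = 1/(-3041198/65) = -65/3041198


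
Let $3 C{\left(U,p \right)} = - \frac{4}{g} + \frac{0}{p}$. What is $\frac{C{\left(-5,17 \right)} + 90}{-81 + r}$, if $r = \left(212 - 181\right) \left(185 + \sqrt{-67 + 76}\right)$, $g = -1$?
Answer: $\frac{274}{17241} \approx 0.015892$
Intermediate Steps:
$C{\left(U,p \right)} = \frac{4}{3}$ ($C{\left(U,p \right)} = \frac{- \frac{4}{-1} + \frac{0}{p}}{3} = \frac{\left(-4\right) \left(-1\right) + 0}{3} = \frac{4 + 0}{3} = \frac{1}{3} \cdot 4 = \frac{4}{3}$)
$r = 5828$ ($r = 31 \left(185 + \sqrt{9}\right) = 31 \left(185 + 3\right) = 31 \cdot 188 = 5828$)
$\frac{C{\left(-5,17 \right)} + 90}{-81 + r} = \frac{\frac{4}{3} + 90}{-81 + 5828} = \frac{274}{3 \cdot 5747} = \frac{274}{3} \cdot \frac{1}{5747} = \frac{274}{17241}$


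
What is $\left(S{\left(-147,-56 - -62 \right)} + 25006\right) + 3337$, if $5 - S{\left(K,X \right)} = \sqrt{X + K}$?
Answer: $28348 - i \sqrt{141} \approx 28348.0 - 11.874 i$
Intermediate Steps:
$S{\left(K,X \right)} = 5 - \sqrt{K + X}$ ($S{\left(K,X \right)} = 5 - \sqrt{X + K} = 5 - \sqrt{K + X}$)
$\left(S{\left(-147,-56 - -62 \right)} + 25006\right) + 3337 = \left(\left(5 - \sqrt{-147 - -6}\right) + 25006\right) + 3337 = \left(\left(5 - \sqrt{-147 + \left(-56 + 62\right)}\right) + 25006\right) + 3337 = \left(\left(5 - \sqrt{-147 + 6}\right) + 25006\right) + 3337 = \left(\left(5 - \sqrt{-141}\right) + 25006\right) + 3337 = \left(\left(5 - i \sqrt{141}\right) + 25006\right) + 3337 = \left(25011 - i \sqrt{141}\right) + 3337 = 28348 - i \sqrt{141}$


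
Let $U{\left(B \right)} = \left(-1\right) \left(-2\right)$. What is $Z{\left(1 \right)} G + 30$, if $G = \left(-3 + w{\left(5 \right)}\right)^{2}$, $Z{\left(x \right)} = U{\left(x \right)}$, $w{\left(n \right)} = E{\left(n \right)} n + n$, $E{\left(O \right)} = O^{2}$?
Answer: $32288$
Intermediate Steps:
$U{\left(B \right)} = 2$
$w{\left(n \right)} = n + n^{3}$ ($w{\left(n \right)} = n^{2} n + n = n^{3} + n = n + n^{3}$)
$Z{\left(x \right)} = 2$
$G = 16129$ ($G = \left(-3 + \left(5 + 5^{3}\right)\right)^{2} = \left(-3 + \left(5 + 125\right)\right)^{2} = \left(-3 + 130\right)^{2} = 127^{2} = 16129$)
$Z{\left(1 \right)} G + 30 = 2 \cdot 16129 + 30 = 32258 + 30 = 32288$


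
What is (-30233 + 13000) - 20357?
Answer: -37590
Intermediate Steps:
(-30233 + 13000) - 20357 = -17233 - 20357 = -37590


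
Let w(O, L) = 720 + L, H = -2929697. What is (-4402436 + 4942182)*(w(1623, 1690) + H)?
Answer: -1579991449102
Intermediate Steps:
(-4402436 + 4942182)*(w(1623, 1690) + H) = (-4402436 + 4942182)*((720 + 1690) - 2929697) = 539746*(2410 - 2929697) = 539746*(-2927287) = -1579991449102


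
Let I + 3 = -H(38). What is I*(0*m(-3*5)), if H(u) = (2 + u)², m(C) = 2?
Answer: 0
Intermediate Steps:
I = -1603 (I = -3 - (2 + 38)² = -3 - 1*40² = -3 - 1*1600 = -3 - 1600 = -1603)
I*(0*m(-3*5)) = -0*2 = -1603*0 = 0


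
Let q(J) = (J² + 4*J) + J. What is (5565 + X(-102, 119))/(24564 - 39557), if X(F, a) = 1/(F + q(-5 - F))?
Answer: -54492481/146811456 ≈ -0.37117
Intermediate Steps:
q(J) = J² + 5*J
X(F, a) = 1/(F - F*(-5 - F)) (X(F, a) = 1/(F + (-5 - F)*(5 + (-5 - F))) = 1/(F + (-5 - F)*(-F)) = 1/(F - F*(-5 - F)))
(5565 + X(-102, 119))/(24564 - 39557) = (5565 + 1/((-102)*(6 - 102)))/(24564 - 39557) = (5565 - 1/102/(-96))/(-14993) = (5565 - 1/102*(-1/96))*(-1/14993) = (5565 + 1/9792)*(-1/14993) = (54492481/9792)*(-1/14993) = -54492481/146811456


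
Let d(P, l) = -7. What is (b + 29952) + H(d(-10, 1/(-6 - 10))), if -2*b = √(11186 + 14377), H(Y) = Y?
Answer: 29945 - √25563/2 ≈ 29865.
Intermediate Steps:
b = -√25563/2 (b = -√(11186 + 14377)/2 = -√25563/2 ≈ -79.942)
(b + 29952) + H(d(-10, 1/(-6 - 10))) = (-√25563/2 + 29952) - 7 = (29952 - √25563/2) - 7 = 29945 - √25563/2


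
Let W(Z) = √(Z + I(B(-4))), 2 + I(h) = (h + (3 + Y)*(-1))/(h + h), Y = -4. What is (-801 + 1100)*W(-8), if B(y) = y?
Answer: 299*I*√154/4 ≈ 927.62*I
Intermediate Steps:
I(h) = -2 + (1 + h)/(2*h) (I(h) = -2 + (h + (3 - 4)*(-1))/(h + h) = -2 + (h - 1*(-1))/((2*h)) = -2 + (h + 1)*(1/(2*h)) = -2 + (1 + h)*(1/(2*h)) = -2 + (1 + h)/(2*h))
W(Z) = √(-13/8 + Z) (W(Z) = √(Z + (½)*(1 - 3*(-4))/(-4)) = √(Z + (½)*(-¼)*(1 + 12)) = √(Z + (½)*(-¼)*13) = √(Z - 13/8) = √(-13/8 + Z))
(-801 + 1100)*W(-8) = (-801 + 1100)*(√(-26 + 16*(-8))/4) = 299*(√(-26 - 128)/4) = 299*(√(-154)/4) = 299*((I*√154)/4) = 299*(I*√154/4) = 299*I*√154/4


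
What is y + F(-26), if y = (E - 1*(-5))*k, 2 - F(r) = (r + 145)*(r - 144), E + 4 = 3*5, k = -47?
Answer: 19480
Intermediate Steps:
E = 11 (E = -4 + 3*5 = -4 + 15 = 11)
F(r) = 2 - (-144 + r)*(145 + r) (F(r) = 2 - (r + 145)*(r - 144) = 2 - (145 + r)*(-144 + r) = 2 - (-144 + r)*(145 + r))
y = -752 (y = (11 - 1*(-5))*(-47) = (11 + 5)*(-47) = 16*(-47) = -752)
y + F(-26) = -752 + (20882 - 1*(-26) - 1*(-26)²) = -752 + (20882 + 26 - 1*676) = -752 + (20882 + 26 - 676) = -752 + 20232 = 19480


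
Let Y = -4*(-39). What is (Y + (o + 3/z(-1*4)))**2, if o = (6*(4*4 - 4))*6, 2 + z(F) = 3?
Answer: 349281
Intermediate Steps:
z(F) = 1 (z(F) = -2 + 3 = 1)
o = 432 (o = (6*(16 - 4))*6 = (6*12)*6 = 72*6 = 432)
Y = 156
(Y + (o + 3/z(-1*4)))**2 = (156 + (432 + 3/1))**2 = (156 + (432 + 3*1))**2 = (156 + (432 + 3))**2 = (156 + 435)**2 = 591**2 = 349281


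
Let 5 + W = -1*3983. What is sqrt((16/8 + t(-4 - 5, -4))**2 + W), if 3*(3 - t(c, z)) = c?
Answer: 6*I*sqrt(109) ≈ 62.642*I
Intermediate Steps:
W = -3988 (W = -5 - 1*3983 = -5 - 3983 = -3988)
t(c, z) = 3 - c/3
sqrt((16/8 + t(-4 - 5, -4))**2 + W) = sqrt((16/8 + (3 - (-4 - 5)/3))**2 - 3988) = sqrt((16*(1/8) + (3 - 1/3*(-9)))**2 - 3988) = sqrt((2 + (3 + 3))**2 - 3988) = sqrt((2 + 6)**2 - 3988) = sqrt(8**2 - 3988) = sqrt(64 - 3988) = sqrt(-3924) = 6*I*sqrt(109)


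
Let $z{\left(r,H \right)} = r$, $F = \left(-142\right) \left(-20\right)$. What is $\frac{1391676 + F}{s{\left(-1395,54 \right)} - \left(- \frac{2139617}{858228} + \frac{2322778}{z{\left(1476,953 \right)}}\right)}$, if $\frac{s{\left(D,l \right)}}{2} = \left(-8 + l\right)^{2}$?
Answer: $\frac{147207959350704}{280878983317} \approx 524.1$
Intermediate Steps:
$F = 2840$
$s{\left(D,l \right)} = 2 \left(-8 + l\right)^{2}$
$\frac{1391676 + F}{s{\left(-1395,54 \right)} - \left(- \frac{2139617}{858228} + \frac{2322778}{z{\left(1476,953 \right)}}\right)} = \frac{1391676 + 2840}{2 \left(-8 + 54\right)^{2} - \left(- \frac{2139617}{858228} + \frac{1161389}{738}\right)} = \frac{1394516}{2 \cdot 46^{2} - \frac{165859586891}{105562044}} = \frac{1394516}{2 \cdot 2116 + \left(\frac{2139617}{858228} - \frac{1161389}{738}\right)} = \frac{1394516}{4232 - \frac{165859586891}{105562044}} = \frac{1394516}{\frac{280878983317}{105562044}} = 1394516 \cdot \frac{105562044}{280878983317} = \frac{147207959350704}{280878983317}$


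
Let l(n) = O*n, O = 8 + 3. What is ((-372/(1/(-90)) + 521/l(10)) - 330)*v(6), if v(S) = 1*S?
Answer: 10941063/55 ≈ 1.9893e+5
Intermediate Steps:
v(S) = S
O = 11
l(n) = 11*n
((-372/(1/(-90)) + 521/l(10)) - 330)*v(6) = ((-372/(1/(-90)) + 521/((11*10))) - 330)*6 = ((-372/(-1/90) + 521/110) - 330)*6 = ((-372*(-90) + 521*(1/110)) - 330)*6 = ((33480 + 521/110) - 330)*6 = (3683321/110 - 330)*6 = (3647021/110)*6 = 10941063/55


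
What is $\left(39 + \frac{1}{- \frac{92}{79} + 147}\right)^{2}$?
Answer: $\frac{201958562404}{132733441} \approx 1521.5$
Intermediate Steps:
$\left(39 + \frac{1}{- \frac{92}{79} + 147}\right)^{2} = \left(39 + \frac{1}{\frac{11521}{79}}\right)^{2} = \left(39 + \frac{79}{11521}\right)^{2} = \left(\frac{449398}{11521}\right)^{2} = \frac{201958562404}{132733441}$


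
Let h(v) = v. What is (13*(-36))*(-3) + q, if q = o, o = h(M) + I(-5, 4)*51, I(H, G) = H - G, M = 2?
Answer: 947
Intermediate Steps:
o = -457 (o = 2 + (-5 - 1*4)*51 = 2 + (-5 - 4)*51 = 2 - 9*51 = 2 - 459 = -457)
q = -457
(13*(-36))*(-3) + q = (13*(-36))*(-3) - 457 = -468*(-3) - 457 = 1404 - 457 = 947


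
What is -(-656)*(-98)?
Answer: -64288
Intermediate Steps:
-(-656)*(-98) = -1*64288 = -64288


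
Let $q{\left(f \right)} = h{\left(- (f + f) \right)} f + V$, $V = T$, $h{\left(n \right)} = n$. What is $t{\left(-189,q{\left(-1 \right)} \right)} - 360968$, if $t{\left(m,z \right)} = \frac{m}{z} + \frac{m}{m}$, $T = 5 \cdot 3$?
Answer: $- \frac{4692760}{13} \approx -3.6098 \cdot 10^{5}$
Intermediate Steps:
$T = 15$
$V = 15$
$q{\left(f \right)} = 15 - 2 f^{2}$ ($q{\left(f \right)} = - (f + f) f + 15 = - 2 f f + 15 = - 2 f^{2} + 15 = 15 - 2 f^{2}$)
$t{\left(m,z \right)} = 1 + \frac{m}{z}$ ($t{\left(m,z \right)} = \frac{m}{z} + 1 = 1 + \frac{m}{z}$)
$t{\left(-189,q{\left(-1 \right)} \right)} - 360968 = \frac{-189 + \left(15 - 2 \left(-1\right)^{2}\right)}{15 - 2 \left(-1\right)^{2}} - 360968 = \frac{-189 + \left(15 - 2\right)}{15 - 2} - 360968 = \frac{-189 + 13}{13} - 360968 = \frac{1}{13} \left(-176\right) - 360968 = - \frac{176}{13} - 360968 = - \frac{4692760}{13}$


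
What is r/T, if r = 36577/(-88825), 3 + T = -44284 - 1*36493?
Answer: 36577/7175283500 ≈ 5.0976e-6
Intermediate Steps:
T = -80780 (T = -3 + (-44284 - 1*36493) = -3 + (-44284 - 36493) = -3 - 80777 = -80780)
r = -36577/88825 (r = 36577*(-1/88825) = -36577/88825 ≈ -0.41179)
r/T = -36577/88825/(-80780) = -36577/88825*(-1/80780) = 36577/7175283500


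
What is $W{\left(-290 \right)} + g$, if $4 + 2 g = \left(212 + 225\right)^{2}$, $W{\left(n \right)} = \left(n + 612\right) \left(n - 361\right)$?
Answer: $- \frac{228279}{2} \approx -1.1414 \cdot 10^{5}$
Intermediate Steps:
$W{\left(n \right)} = \left(-361 + n\right) \left(612 + n\right)$ ($W{\left(n \right)} = \left(612 + n\right) \left(-361 + n\right) = \left(-361 + n\right) \left(612 + n\right)$)
$g = \frac{190965}{2}$ ($g = -2 + \frac{\left(212 + 225\right)^{2}}{2} = -2 + \frac{437^{2}}{2} = -2 + \frac{1}{2} \cdot 190969 = -2 + \frac{190969}{2} = \frac{190965}{2} \approx 95483.0$)
$W{\left(-290 \right)} + g = \left(-220932 + \left(-290\right)^{2} + 251 \left(-290\right)\right) + \frac{190965}{2} = \left(-220932 + 84100 - 72790\right) + \frac{190965}{2} = -209622 + \frac{190965}{2} = - \frac{228279}{2}$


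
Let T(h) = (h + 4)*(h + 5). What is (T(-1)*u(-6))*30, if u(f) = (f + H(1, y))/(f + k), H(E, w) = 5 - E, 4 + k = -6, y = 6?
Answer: 45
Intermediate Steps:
k = -10 (k = -4 - 6 = -10)
T(h) = (4 + h)*(5 + h)
u(f) = (4 + f)/(-10 + f) (u(f) = (f + (5 - 1*1))/(f - 10) = (f + (5 - 1))/(-10 + f) = (f + 4)/(-10 + f) = (4 + f)/(-10 + f))
(T(-1)*u(-6))*30 = ((20 + (-1)**2 + 9*(-1))*((4 - 6)/(-10 - 6)))*30 = ((20 + 1 - 9)*(-2/(-16)))*30 = (12*(-1/16*(-2)))*30 = (12*(1/8))*30 = (3/2)*30 = 45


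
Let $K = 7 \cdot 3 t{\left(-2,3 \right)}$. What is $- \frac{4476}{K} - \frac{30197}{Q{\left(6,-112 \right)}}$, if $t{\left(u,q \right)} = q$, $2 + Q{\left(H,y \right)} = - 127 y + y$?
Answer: $- \frac{21686257}{296310} \approx -73.188$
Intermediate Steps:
$Q{\left(H,y \right)} = -2 - 126 y$ ($Q{\left(H,y \right)} = -2 + \left(- 127 y + y\right) = -2 - 126 y$)
$K = 63$ ($K = 7 \cdot 3 \cdot 3 = 21 \cdot 3 = 63$)
$- \frac{4476}{K} - \frac{30197}{Q{\left(6,-112 \right)}} = - \frac{4476}{63} - \frac{30197}{-2 - -14112} = \left(-4476\right) \frac{1}{63} - \frac{30197}{-2 + 14112} = - \frac{1492}{21} - \frac{30197}{14110} = - \frac{21686257}{296310}$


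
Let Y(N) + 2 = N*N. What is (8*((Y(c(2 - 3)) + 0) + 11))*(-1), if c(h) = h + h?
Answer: -104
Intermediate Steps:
c(h) = 2*h
Y(N) = -2 + N**2 (Y(N) = -2 + N*N = -2 + N**2)
(8*((Y(c(2 - 3)) + 0) + 11))*(-1) = (8*(((-2 + (2*(2 - 3))**2) + 0) + 11))*(-1) = (8*(((-2 + (2*(-1))**2) + 0) + 11))*(-1) = (8*(((-2 + (-2)**2) + 0) + 11))*(-1) = (8*(((-2 + 4) + 0) + 11))*(-1) = (8*((2 + 0) + 11))*(-1) = (8*(2 + 11))*(-1) = (8*13)*(-1) = 104*(-1) = -104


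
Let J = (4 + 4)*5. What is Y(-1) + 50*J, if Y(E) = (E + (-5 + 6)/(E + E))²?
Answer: 8009/4 ≈ 2002.3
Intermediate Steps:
J = 40 (J = 8*5 = 40)
Y(E) = (E + 1/(2*E))²
Y(-1) + 50*J = (¼)*(1 + 2*(-1)²)²/(-1)² + 50*40 = (¼)*1*(1 + 2*1)² + 2000 = (¼)*1*(1 + 2)² + 2000 = (¼)*1*3² + 2000 = (¼)*1*9 + 2000 = 9/4 + 2000 = 8009/4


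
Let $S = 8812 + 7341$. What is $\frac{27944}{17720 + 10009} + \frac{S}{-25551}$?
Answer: $\frac{29565623}{78722631} \approx 0.37557$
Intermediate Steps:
$S = 16153$
$\frac{27944}{17720 + 10009} + \frac{S}{-25551} = \frac{27944}{17720 + 10009} + \frac{16153}{-25551} = \frac{27944}{27729} + 16153 \left(- \frac{1}{25551}\right) = 27944 \cdot \frac{1}{27729} - \frac{16153}{25551} = \frac{27944}{27729} - \frac{16153}{25551} = \frac{29565623}{78722631}$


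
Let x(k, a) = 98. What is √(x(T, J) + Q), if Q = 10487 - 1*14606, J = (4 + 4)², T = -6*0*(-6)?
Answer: I*√4021 ≈ 63.411*I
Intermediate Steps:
T = 0 (T = 0*(-6) = 0)
J = 64 (J = 8² = 64)
Q = -4119 (Q = 10487 - 14606 = -4119)
√(x(T, J) + Q) = √(98 - 4119) = √(-4021) = I*√4021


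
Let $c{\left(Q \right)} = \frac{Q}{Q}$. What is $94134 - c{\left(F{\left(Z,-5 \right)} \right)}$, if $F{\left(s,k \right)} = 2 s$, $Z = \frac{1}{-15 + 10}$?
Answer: $94133$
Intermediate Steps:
$Z = - \frac{1}{5}$ ($Z = \frac{1}{-5} = - \frac{1}{5} \approx -0.2$)
$c{\left(Q \right)} = 1$
$94134 - c{\left(F{\left(Z,-5 \right)} \right)} = 94134 - 1 = 94133$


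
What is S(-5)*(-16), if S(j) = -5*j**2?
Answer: 2000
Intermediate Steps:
S(-5)*(-16) = -5*(-5)**2*(-16) = -5*25*(-16) = -125*(-16) = 2000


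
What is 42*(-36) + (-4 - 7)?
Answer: -1523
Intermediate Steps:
42*(-36) + (-4 - 7) = -1512 - 11 = -1523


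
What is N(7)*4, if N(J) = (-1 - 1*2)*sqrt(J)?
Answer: -12*sqrt(7) ≈ -31.749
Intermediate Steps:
N(J) = -3*sqrt(J) (N(J) = (-1 - 2)*sqrt(J) = -3*sqrt(J))
N(7)*4 = -3*sqrt(7)*4 = -12*sqrt(7)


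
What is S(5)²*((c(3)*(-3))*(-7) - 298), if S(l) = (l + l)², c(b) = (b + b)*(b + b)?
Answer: 4580000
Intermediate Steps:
c(b) = 4*b² (c(b) = (2*b)*(2*b) = 4*b²)
S(l) = 4*l² (S(l) = (2*l)² = 4*l²)
S(5)²*((c(3)*(-3))*(-7) - 298) = (4*5²)²*(((4*3²)*(-3))*(-7) - 298) = (4*25)²*(((4*9)*(-3))*(-7) - 298) = 100²*((36*(-3))*(-7) - 298) = 10000*(-108*(-7) - 298) = 10000*(756 - 298) = 10000*458 = 4580000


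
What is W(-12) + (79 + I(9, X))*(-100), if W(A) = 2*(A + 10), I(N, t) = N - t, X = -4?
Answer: -9204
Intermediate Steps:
W(A) = 20 + 2*A (W(A) = 2*(10 + A) = 20 + 2*A)
W(-12) + (79 + I(9, X))*(-100) = (20 + 2*(-12)) + (79 + (9 - 1*(-4)))*(-100) = (20 - 24) + (79 + (9 + 4))*(-100) = -4 + (79 + 13)*(-100) = -4 + 92*(-100) = -4 - 9200 = -9204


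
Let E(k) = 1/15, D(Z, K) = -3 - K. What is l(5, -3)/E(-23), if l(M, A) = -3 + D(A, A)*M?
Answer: -45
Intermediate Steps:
l(M, A) = -3 + M*(-3 - A) (l(M, A) = -3 + (-3 - A)*M = -3 + M*(-3 - A))
E(k) = 1/15
l(5, -3)/E(-23) = (-3 - 1*5*(3 - 3))/(1/15) = (-3 - 1*5*0)*15 = (-3 + 0)*15 = -3*15 = -45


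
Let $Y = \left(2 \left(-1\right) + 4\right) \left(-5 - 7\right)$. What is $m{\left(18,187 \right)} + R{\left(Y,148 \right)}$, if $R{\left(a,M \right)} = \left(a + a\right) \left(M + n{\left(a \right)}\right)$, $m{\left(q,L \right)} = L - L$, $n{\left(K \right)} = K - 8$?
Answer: $-5568$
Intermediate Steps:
$n{\left(K \right)} = -8 + K$
$m{\left(q,L \right)} = 0$
$Y = -24$ ($Y = \left(-2 + 4\right) \left(-12\right) = 2 \left(-12\right) = -24$)
$R{\left(a,M \right)} = 2 a \left(-8 + M + a\right)$ ($R{\left(a,M \right)} = \left(a + a\right) \left(M + \left(-8 + a\right)\right) = 2 a \left(-8 + M + a\right)$)
$m{\left(18,187 \right)} + R{\left(Y,148 \right)} = 0 + 2 \left(-24\right) \left(-8 + 148 - 24\right) = 0 + 2 \left(-24\right) 116 = 0 - 5568 = -5568$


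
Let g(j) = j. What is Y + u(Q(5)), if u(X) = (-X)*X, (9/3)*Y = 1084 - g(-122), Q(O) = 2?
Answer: 398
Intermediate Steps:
Y = 402 (Y = (1084 - 1*(-122))/3 = (1084 + 122)/3 = (1/3)*1206 = 402)
u(X) = -X**2
Y + u(Q(5)) = 402 - 1*2**2 = 402 - 1*4 = 402 - 4 = 398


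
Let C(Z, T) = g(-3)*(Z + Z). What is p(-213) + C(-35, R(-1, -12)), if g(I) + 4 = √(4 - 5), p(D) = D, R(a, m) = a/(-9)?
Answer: 67 - 70*I ≈ 67.0 - 70.0*I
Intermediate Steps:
R(a, m) = -a/9 (R(a, m) = a*(-⅑) = -a/9)
g(I) = -4 + I (g(I) = -4 + √(4 - 5) = -4 + √(-1) = -4 + I)
C(Z, T) = 2*Z*(-4 + I) (C(Z, T) = (-4 + I)*(Z + Z) = (-4 + I)*(2*Z) = 2*Z*(-4 + I))
p(-213) + C(-35, R(-1, -12)) = -213 + 2*(-35)*(-4 + I) = -213 + (280 - 70*I) = 67 - 70*I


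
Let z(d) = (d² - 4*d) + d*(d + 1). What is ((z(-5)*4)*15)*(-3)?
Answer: -11700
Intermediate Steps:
z(d) = d² - 4*d + d*(1 + d) (z(d) = (d² - 4*d) + d*(1 + d) = d² - 4*d + d*(1 + d))
((z(-5)*4)*15)*(-3) = ((-5*(-3 + 2*(-5))*4)*15)*(-3) = ((-5*(-3 - 10)*4)*15)*(-3) = ((-5*(-13)*4)*15)*(-3) = ((65*4)*15)*(-3) = (260*15)*(-3) = 3900*(-3) = -11700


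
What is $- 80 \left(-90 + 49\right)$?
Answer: $3280$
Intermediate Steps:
$- 80 \left(-90 + 49\right) = \left(-80\right) \left(-41\right) = 3280$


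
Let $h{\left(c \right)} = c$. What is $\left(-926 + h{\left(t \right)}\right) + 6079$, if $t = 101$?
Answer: $5254$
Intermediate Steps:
$\left(-926 + h{\left(t \right)}\right) + 6079 = \left(-926 + 101\right) + 6079 = -825 + 6079 = 5254$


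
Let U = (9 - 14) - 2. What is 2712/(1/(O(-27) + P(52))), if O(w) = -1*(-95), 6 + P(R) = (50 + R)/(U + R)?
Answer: 1237576/5 ≈ 2.4752e+5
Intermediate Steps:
U = -7 (U = -5 - 2 = -7)
P(R) = -6 + (50 + R)/(-7 + R)
O(w) = 95
2712/(1/(O(-27) + P(52))) = 2712/(1/(95 + (92 - 5*52)/(-7 + 52))) = 2712/(1/(95 + (92 - 260)/45)) = 2712/(1/(95 + (1/45)*(-168))) = 2712/(1/(95 - 56/15)) = 2712/(1/(1369/15)) = 2712/(15/1369) = 2712*(1369/15) = 1237576/5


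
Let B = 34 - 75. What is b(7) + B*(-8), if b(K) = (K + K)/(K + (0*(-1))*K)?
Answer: 330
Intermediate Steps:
B = -41
b(K) = 2 (b(K) = (2*K)/(K + 0*K) = (2*K)/(K + 0) = (2*K)/K = 2)
b(7) + B*(-8) = 2 - 41*(-8) = 2 + 328 = 330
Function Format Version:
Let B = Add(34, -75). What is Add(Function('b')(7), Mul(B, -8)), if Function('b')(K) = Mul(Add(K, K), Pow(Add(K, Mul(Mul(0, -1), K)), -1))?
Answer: 330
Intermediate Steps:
B = -41
Function('b')(K) = 2 (Function('b')(K) = Mul(Mul(2, K), Pow(Add(K, Mul(0, K)), -1)) = Mul(Mul(2, K), Pow(Add(K, 0), -1)) = Mul(Mul(2, K), Pow(K, -1)) = 2)
Add(Function('b')(7), Mul(B, -8)) = Add(2, Mul(-41, -8)) = Add(2, 328) = 330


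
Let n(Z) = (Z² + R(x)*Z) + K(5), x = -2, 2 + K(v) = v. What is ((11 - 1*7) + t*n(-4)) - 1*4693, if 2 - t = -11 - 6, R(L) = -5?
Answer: -3948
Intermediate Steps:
K(v) = -2 + v
n(Z) = 3 + Z² - 5*Z (n(Z) = (Z² - 5*Z) + (-2 + 5) = (Z² - 5*Z) + 3 = 3 + Z² - 5*Z)
t = 19 (t = 2 - (-11 - 6) = 2 - 1*(-17) = 2 + 17 = 19)
((11 - 1*7) + t*n(-4)) - 1*4693 = ((11 - 1*7) + 19*(3 + (-4)² - 5*(-4))) - 1*4693 = ((11 - 7) + 19*(3 + 16 + 20)) - 4693 = (4 + 19*39) - 4693 = (4 + 741) - 4693 = 745 - 4693 = -3948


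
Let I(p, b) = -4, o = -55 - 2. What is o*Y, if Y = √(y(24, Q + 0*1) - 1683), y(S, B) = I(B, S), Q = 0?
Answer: -57*I*√1687 ≈ -2341.2*I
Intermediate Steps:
o = -57
y(S, B) = -4
Y = I*√1687 (Y = √(-4 - 1683) = √(-1687) = I*√1687 ≈ 41.073*I)
o*Y = -57*I*√1687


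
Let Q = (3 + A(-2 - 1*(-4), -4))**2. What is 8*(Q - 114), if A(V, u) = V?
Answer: -712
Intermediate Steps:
Q = 25 (Q = (3 + (-2 - 1*(-4)))**2 = (3 + (-2 + 4))**2 = (3 + 2)**2 = 5**2 = 25)
8*(Q - 114) = 8*(25 - 114) = 8*(-89) = -712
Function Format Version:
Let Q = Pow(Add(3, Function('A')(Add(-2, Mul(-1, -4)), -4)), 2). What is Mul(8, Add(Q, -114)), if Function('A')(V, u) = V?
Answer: -712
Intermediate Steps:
Q = 25 (Q = Pow(Add(3, Add(-2, Mul(-1, -4))), 2) = Pow(Add(3, Add(-2, 4)), 2) = Pow(Add(3, 2), 2) = Pow(5, 2) = 25)
Mul(8, Add(Q, -114)) = Mul(8, Add(25, -114)) = Mul(8, -89) = -712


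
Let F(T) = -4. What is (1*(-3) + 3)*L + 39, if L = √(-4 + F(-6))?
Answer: 39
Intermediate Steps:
L = 2*I*√2 (L = √(-4 - 4) = √(-8) = 2*I*√2 ≈ 2.8284*I)
(1*(-3) + 3)*L + 39 = (1*(-3) + 3)*(2*I*√2) + 39 = (-3 + 3)*(2*I*√2) + 39 = 0*(2*I*√2) + 39 = 0 + 39 = 39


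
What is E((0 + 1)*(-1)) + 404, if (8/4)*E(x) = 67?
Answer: 875/2 ≈ 437.50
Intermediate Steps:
E(x) = 67/2 (E(x) = (½)*67 = 67/2)
E((0 + 1)*(-1)) + 404 = 67/2 + 404 = 875/2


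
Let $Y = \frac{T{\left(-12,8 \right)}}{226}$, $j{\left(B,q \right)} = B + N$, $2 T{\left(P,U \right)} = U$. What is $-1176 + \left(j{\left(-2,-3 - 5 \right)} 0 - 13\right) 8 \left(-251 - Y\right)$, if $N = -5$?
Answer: $\frac{2817072}{113} \approx 24930.0$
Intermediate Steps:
$T{\left(P,U \right)} = \frac{U}{2}$
$j{\left(B,q \right)} = -5 + B$ ($j{\left(B,q \right)} = B - 5 = -5 + B$)
$Y = \frac{2}{113}$ ($Y = \frac{\frac{1}{2} \cdot 8}{226} = 4 \cdot \frac{1}{226} = \frac{2}{113} \approx 0.017699$)
$-1176 + \left(j{\left(-2,-3 - 5 \right)} 0 - 13\right) 8 \left(-251 - Y\right) = -1176 + \left(\left(-5 - 2\right) 0 - 13\right) 8 \left(-251 - \frac{2}{113}\right) = -1176 + \left(\left(-7\right) 0 - 13\right) 8 \left(-251 - \frac{2}{113}\right) = -1176 + \left(0 - 13\right) 8 \left(- \frac{28365}{113}\right) = -1176 + \left(-13\right) 8 \left(- \frac{28365}{113}\right) = -1176 - - \frac{2949960}{113} = -1176 + \frac{2949960}{113} = \frac{2817072}{113}$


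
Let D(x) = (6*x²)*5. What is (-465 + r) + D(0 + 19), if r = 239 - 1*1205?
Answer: 9399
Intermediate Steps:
D(x) = 30*x²
r = -966 (r = 239 - 1205 = -966)
(-465 + r) + D(0 + 19) = (-465 - 966) + 30*(0 + 19)² = -1431 + 30*19² = -1431 + 30*361 = -1431 + 10830 = 9399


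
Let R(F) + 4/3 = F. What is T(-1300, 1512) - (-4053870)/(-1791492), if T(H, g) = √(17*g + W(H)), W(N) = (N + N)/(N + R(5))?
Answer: -675645/298582 + 4*√24299117574/3889 ≈ 158.07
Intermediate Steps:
R(F) = -4/3 + F
W(N) = 2*N/(11/3 + N) (W(N) = (N + N)/(N + (-4/3 + 5)) = (2*N)/(N + 11/3) = (2*N)/(11/3 + N) = 2*N/(11/3 + N))
T(H, g) = √(17*g + 6*H/(11 + 3*H))
T(-1300, 1512) - (-4053870)/(-1791492) = √((6*(-1300) + 17*1512*(11 + 3*(-1300)))/(11 + 3*(-1300))) - (-4053870)/(-1791492) = √((-7800 + 17*1512*(11 - 3900))/(11 - 3900)) - (-4053870)*(-1)/1791492 = √((-7800 + 17*1512*(-3889))/(-3889)) - 1*675645/298582 = √(-(-7800 - 99962856)/3889) - 675645/298582 = √(-1/3889*(-99970656)) - 675645/298582 = √(99970656/3889) - 675645/298582 = 4*√24299117574/3889 - 675645/298582 = -675645/298582 + 4*√24299117574/3889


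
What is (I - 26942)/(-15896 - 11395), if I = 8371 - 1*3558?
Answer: 22129/27291 ≈ 0.81085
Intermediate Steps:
I = 4813 (I = 8371 - 3558 = 4813)
(I - 26942)/(-15896 - 11395) = (4813 - 26942)/(-15896 - 11395) = -22129/(-27291) = -22129*(-1/27291) = 22129/27291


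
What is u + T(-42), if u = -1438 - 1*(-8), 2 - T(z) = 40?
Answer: -1468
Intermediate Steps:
T(z) = -38 (T(z) = 2 - 1*40 = 2 - 40 = -38)
u = -1430 (u = -1438 + 8 = -1430)
u + T(-42) = -1430 - 38 = -1468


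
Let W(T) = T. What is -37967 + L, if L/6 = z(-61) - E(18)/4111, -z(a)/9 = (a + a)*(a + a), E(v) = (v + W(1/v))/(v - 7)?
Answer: -114187954414/135663 ≈ -8.4170e+5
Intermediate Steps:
E(v) = (v + 1/v)/(-7 + v) (E(v) = (v + 1/v)/(v - 7) = (v + 1/v)/(-7 + v))
z(a) = -36*a² (z(a) = -9*(a + a)*(a + a) = -9*2*a*2*a = -36*a²)
L = -109037237293/135663 (L = 6*(-36*(-61)² - (1 + 18²)/(18*(-7 + 18))/4111) = 6*(-36*3721 - (1/18)*(1 + 324)/11/4111) = 6*(-133956 - (1/18)*(1/11)*325/4111) = 6*(-133956 - 325/(198*4111)) = 6*(-133956 - 1*325/813978) = 6*(-133956 - 325/813978) = 6*(-109037237293/813978) = -109037237293/135663 ≈ -8.0374e+5)
-37967 + L = -37967 - 109037237293/135663 = -114187954414/135663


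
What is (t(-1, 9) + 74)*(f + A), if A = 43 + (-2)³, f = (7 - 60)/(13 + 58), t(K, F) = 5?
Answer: 192128/71 ≈ 2706.0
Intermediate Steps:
f = -53/71 ≈ -0.74648
A = 35 (A = 43 - 8 = 35)
(t(-1, 9) + 74)*(f + A) = (5 + 74)*(-53/71 + 35) = 79*(2432/71) = 192128/71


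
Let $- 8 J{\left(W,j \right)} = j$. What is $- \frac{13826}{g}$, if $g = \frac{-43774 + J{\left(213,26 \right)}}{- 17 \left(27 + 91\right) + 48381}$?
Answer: $\frac{2564723000}{175109} \approx 14646.0$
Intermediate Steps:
$J{\left(W,j \right)} = - \frac{j}{8}$
$g = - \frac{175109}{185500}$ ($g = \frac{-43774 - \frac{13}{4}}{- 17 \left(27 + 91\right) + 48381} = \frac{-43774 - \frac{13}{4}}{\left(-17\right) 118 + 48381} = - \frac{175109}{4 \left(-2006 + 48381\right)} = - \frac{175109}{4 \cdot 46375} = \left(- \frac{175109}{4}\right) \frac{1}{46375} = - \frac{175109}{185500} \approx -0.94398$)
$- \frac{13826}{g} = - \frac{13826}{- \frac{175109}{185500}} = \left(-13826\right) \left(- \frac{185500}{175109}\right) = \frac{2564723000}{175109}$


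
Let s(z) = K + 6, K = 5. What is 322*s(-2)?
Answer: 3542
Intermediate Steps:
s(z) = 11 (s(z) = 5 + 6 = 11)
322*s(-2) = 322*11 = 3542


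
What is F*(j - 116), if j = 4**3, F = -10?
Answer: 520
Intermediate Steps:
j = 64
F*(j - 116) = -10*(64 - 116) = -10*(-52) = 520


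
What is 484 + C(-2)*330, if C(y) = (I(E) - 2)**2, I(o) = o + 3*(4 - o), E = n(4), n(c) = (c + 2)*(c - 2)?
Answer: 65164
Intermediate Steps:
n(c) = (-2 + c)*(2 + c) (n(c) = (2 + c)*(-2 + c) = (-2 + c)*(2 + c))
E = 12 (E = -4 + 4**2 = -4 + 16 = 12)
I(o) = 12 - 2*o (I(o) = o + (12 - 3*o) = 12 - 2*o)
C(y) = 196 (C(y) = ((12 - 2*12) - 2)**2 = ((12 - 24) - 2)**2 = (-12 - 2)**2 = (-14)**2 = 196)
484 + C(-2)*330 = 484 + 196*330 = 484 + 64680 = 65164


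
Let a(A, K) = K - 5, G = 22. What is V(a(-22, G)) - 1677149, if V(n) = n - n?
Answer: -1677149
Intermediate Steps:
a(A, K) = -5 + K
V(n) = 0
V(a(-22, G)) - 1677149 = 0 - 1677149 = -1677149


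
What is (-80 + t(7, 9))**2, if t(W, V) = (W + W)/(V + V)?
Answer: 508369/81 ≈ 6276.2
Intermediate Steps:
t(W, V) = W/V (t(W, V) = (2*W)/((2*V)) = (2*W)*(1/(2*V)) = W/V)
(-80 + t(7, 9))**2 = (-80 + 7/9)**2 = (-713/9)**2 = 508369/81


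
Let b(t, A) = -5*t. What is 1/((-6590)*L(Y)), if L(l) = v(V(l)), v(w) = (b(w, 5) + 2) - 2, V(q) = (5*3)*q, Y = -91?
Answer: -1/44976750 ≈ -2.2234e-8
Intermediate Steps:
V(q) = 15*q
v(w) = -5*w (v(w) = (-5*w + 2) - 2 = (2 - 5*w) - 2 = -5*w)
L(l) = -75*l
1/((-6590)*L(Y)) = 1/((-6590)*((-75*(-91)))) = -1/6590/6825 = -1/6590*1/6825 = -1/44976750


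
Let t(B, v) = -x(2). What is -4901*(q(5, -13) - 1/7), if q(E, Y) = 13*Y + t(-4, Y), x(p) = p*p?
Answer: 5940012/7 ≈ 8.4857e+5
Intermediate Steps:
x(p) = p²
t(B, v) = -4 (t(B, v) = -1*2² = -1*4 = -4)
q(E, Y) = -4 + 13*Y (q(E, Y) = 13*Y - 4 = -4 + 13*Y)
-4901*(q(5, -13) - 1/7) = -4901*((-4 + 13*(-13)) - 1/7) = -4901*((-4 - 169) - 1*⅐) = -4901*(-173 - ⅐) = -4901*(-1212/7) = 5940012/7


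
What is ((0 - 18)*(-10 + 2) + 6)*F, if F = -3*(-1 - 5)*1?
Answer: 2700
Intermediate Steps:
F = 18 (F = -3*(-6)*1 = 18*1 = 18)
((0 - 18)*(-10 + 2) + 6)*F = ((0 - 18)*(-10 + 2) + 6)*18 = (-18*(-8) + 6)*18 = (144 + 6)*18 = 150*18 = 2700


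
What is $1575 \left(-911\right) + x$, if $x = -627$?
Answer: $-1435452$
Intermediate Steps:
$1575 \left(-911\right) + x = 1575 \left(-911\right) - 627 = -1434825 - 627 = -1435452$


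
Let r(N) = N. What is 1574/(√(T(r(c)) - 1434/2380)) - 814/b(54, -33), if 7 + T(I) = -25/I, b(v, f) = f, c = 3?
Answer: 74/3 - 1574*I*√203100870/56891 ≈ 24.667 - 394.29*I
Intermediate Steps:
T(I) = -7 - 25/I
1574/(√(T(r(c)) - 1434/2380)) - 814/b(54, -33) = 1574/(√((-7 - 25/3) - 1434/2380)) - 814/(-33) = 1574/(√((-7 - 25*⅓) - 1434*1/2380)) - 814*(-1/33) = 1574/(√((-7 - 25/3) - 717/1190)) + 74/3 = 1574/(√(-46/3 - 717/1190)) + 74/3 = 1574/(√(-56891/3570)) + 74/3 = 1574/((I*√203100870/3570)) + 74/3 = 1574*(-I*√203100870/56891) + 74/3 = -1574*I*√203100870/56891 + 74/3 = 74/3 - 1574*I*√203100870/56891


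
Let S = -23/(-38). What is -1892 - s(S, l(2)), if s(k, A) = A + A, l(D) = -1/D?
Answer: -1891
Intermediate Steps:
S = 23/38 (S = -23*(-1/38) = 23/38 ≈ 0.60526)
s(k, A) = 2*A
-1892 - s(S, l(2)) = -1892 - 2*(-1/2) = -1892 - 2*(-1*½) = -1892 - 2*(-1)/2 = -1892 - 1*(-1) = -1892 + 1 = -1891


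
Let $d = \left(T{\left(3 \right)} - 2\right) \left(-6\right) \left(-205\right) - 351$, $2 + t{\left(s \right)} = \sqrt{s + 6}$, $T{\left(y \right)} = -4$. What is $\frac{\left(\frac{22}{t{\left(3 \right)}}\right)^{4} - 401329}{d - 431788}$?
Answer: $\frac{167073}{439519} \approx 0.38013$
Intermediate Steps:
$t{\left(s \right)} = -2 + \sqrt{6 + s}$ ($t{\left(s \right)} = -2 + \sqrt{s + 6} = -2 + \sqrt{6 + s}$)
$d = -7731$ ($d = \left(-4 - 2\right) \left(-6\right) \left(-205\right) - 351 = \left(-6\right) \left(-6\right) \left(-205\right) - 351 = 36 \left(-205\right) - 351 = -7380 - 351 = -7731$)
$\frac{\left(\frac{22}{t{\left(3 \right)}}\right)^{4} - 401329}{d - 431788} = \frac{\left(\frac{22}{-2 + \sqrt{6 + 3}}\right)^{4} - 401329}{-7731 - 431788} = \frac{\left(\frac{22}{-2 + \sqrt{9}}\right)^{4} - 401329}{-439519} = \left(\left(\frac{22}{-2 + 3}\right)^{4} - 401329\right) \left(- \frac{1}{439519}\right) = \left(\left(\frac{22}{1}\right)^{4} - 401329\right) \left(- \frac{1}{439519}\right) = \left(\left(22 \cdot 1\right)^{4} - 401329\right) \left(- \frac{1}{439519}\right) = \left(22^{4} - 401329\right) \left(- \frac{1}{439519}\right) = \left(234256 - 401329\right) \left(- \frac{1}{439519}\right) = \left(-167073\right) \left(- \frac{1}{439519}\right) = \frac{167073}{439519}$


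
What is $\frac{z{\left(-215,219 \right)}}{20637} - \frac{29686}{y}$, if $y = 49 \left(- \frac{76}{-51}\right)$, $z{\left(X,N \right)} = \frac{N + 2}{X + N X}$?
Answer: $- \frac{369461826600401}{908777123100} \approx -406.55$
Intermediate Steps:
$z{\left(X,N \right)} = \frac{2 + N}{X + N X}$
$y = \frac{3724}{51}$ ($y = 49 \left(\left(-76\right) \left(- \frac{1}{51}\right)\right) = 49 \cdot \frac{76}{51} = \frac{3724}{51} \approx 73.02$)
$\frac{z{\left(-215,219 \right)}}{20637} - \frac{29686}{y} = \frac{\frac{1}{-215} \frac{1}{1 + 219} \left(2 + 219\right)}{20637} - \frac{29686}{\frac{3724}{51}} = \left(- \frac{1}{215}\right) \frac{1}{220} \cdot 221 \cdot \frac{1}{20637} - \frac{756993}{1862} = \left(- \frac{221}{47300}\right) \frac{1}{20637} - \frac{756993}{1862} = - \frac{221}{976130100} - \frac{756993}{1862} = - \frac{369461826600401}{908777123100}$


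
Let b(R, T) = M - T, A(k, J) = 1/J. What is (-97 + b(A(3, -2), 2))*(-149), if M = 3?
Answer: 14304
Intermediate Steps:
b(R, T) = 3 - T
(-97 + b(A(3, -2), 2))*(-149) = (-97 + (3 - 1*2))*(-149) = (-97 + (3 - 2))*(-149) = (-97 + 1)*(-149) = -96*(-149) = 14304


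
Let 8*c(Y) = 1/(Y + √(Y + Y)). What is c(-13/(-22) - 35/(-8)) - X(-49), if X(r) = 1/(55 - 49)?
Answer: -65/522 - 44*√4807/114057 ≈ -0.15127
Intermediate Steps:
c(Y) = 1/(8*(Y + √2*√Y)) (c(Y) = 1/(8*(Y + √(Y + Y))) = 1/(8*(Y + √(2*Y))) = 1/(8*(Y + √2*√Y)))
X(r) = ⅙ (X(r) = 1/6 = ⅙)
c(-13/(-22) - 35/(-8)) - X(-49) = 1/(8*((-13/(-22) - 35/(-8)) + √2*√(-13/(-22) - 35/(-8)))) - 1*⅙ = 1/(8*((-13*(-1/22) - 35*(-⅛)) + √2*√(-13*(-1/22) - 35*(-⅛)))) - ⅙ = 1/(8*((13/22 + 35/8) + √2*√(13/22 + 35/8))) - ⅙ = 1/(8*(437/88 + √2*√(437/88))) - ⅙ = 1/(8*(437/88 + √2*(√9614/44))) - ⅙ = 1/(8*(437/88 + √4807/22)) - ⅙ = -⅙ + 1/(8*(437/88 + √4807/22))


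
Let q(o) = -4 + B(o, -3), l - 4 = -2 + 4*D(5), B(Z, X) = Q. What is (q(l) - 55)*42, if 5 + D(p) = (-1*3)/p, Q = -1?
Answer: -2520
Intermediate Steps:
D(p) = -5 - 3/p (D(p) = -5 + (-1*3)/p = -5 - 3/p)
B(Z, X) = -1
l = -102/5 (l = 4 + (-2 + 4*(-5 - 3/5)) = 4 + (-2 + 4*(-28/5)) = 4 + (-2 - 112/5) = 4 - 122/5 = -102/5 ≈ -20.400)
q(o) = -5 (q(o) = -4 - 1 = -5)
(q(l) - 55)*42 = (-5 - 55)*42 = -60*42 = -2520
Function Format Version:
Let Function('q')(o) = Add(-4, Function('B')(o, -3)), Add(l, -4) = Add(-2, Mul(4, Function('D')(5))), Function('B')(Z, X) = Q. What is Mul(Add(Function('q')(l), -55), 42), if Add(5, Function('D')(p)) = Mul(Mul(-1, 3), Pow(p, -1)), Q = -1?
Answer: -2520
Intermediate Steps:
Function('D')(p) = Add(-5, Mul(-3, Pow(p, -1))) (Function('D')(p) = Add(-5, Mul(Mul(-1, 3), Pow(p, -1))) = Add(-5, Mul(-3, Pow(p, -1))))
Function('B')(Z, X) = -1
l = Rational(-102, 5) (l = Add(4, Add(-2, Mul(4, Add(-5, Mul(-3, Pow(5, -1)))))) = Add(4, Add(-2, Mul(4, Add(-5, Mul(-3, Rational(1, 5)))))) = Add(4, Add(-2, Mul(4, Add(-5, Rational(-3, 5))))) = Add(4, Add(-2, Mul(4, Rational(-28, 5)))) = Add(4, Add(-2, Rational(-112, 5))) = Add(4, Rational(-122, 5)) = Rational(-102, 5) ≈ -20.400)
Function('q')(o) = -5 (Function('q')(o) = Add(-4, -1) = -5)
Mul(Add(Function('q')(l), -55), 42) = Mul(Add(-5, -55), 42) = Mul(-60, 42) = -2520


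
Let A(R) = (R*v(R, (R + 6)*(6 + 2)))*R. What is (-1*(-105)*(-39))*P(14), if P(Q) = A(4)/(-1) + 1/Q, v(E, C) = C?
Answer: 10482615/2 ≈ 5.2413e+6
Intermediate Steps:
A(R) = R²*(48 + 8*R) (A(R) = (R*((R + 6)*(6 + 2)))*R = (R*((6 + R)*8))*R = (R*(48 + 8*R))*R = R²*(48 + 8*R))
P(Q) = -1280 + 1/Q (P(Q) = (8*4²*(6 + 4))/(-1) + 1/Q = (8*16*10)*(-1) + 1/Q = 1280*(-1) + 1/Q = -1280 + 1/Q)
(-1*(-105)*(-39))*P(14) = (-1*(-105)*(-39))*(-1280 + 1/14) = (105*(-39))*(-1280 + 1/14) = -4095*(-17919/14) = 10482615/2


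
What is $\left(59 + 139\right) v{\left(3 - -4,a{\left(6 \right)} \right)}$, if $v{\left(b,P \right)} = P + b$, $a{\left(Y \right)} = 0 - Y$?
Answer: $198$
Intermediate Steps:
$a{\left(Y \right)} = - Y$
$\left(59 + 139\right) v{\left(3 - -4,a{\left(6 \right)} \right)} = \left(59 + 139\right) \left(\left(-1\right) 6 + \left(3 - -4\right)\right) = 198 \left(-6 + \left(3 + 4\right)\right) = 198 \left(-6 + 7\right) = 198 \cdot 1 = 198$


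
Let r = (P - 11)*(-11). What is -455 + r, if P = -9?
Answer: -235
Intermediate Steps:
r = 220 (r = (-9 - 11)*(-11) = -20*(-11) = 220)
-455 + r = -455 + 220 = -235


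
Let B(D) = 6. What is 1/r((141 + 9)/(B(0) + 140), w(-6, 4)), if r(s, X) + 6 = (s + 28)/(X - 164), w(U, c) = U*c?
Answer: -13724/84463 ≈ -0.16249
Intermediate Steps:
r(s, X) = -6 + (28 + s)/(-164 + X) (r(s, X) = -6 + (s + 28)/(X - 164) = -6 + (28 + s)/(-164 + X))
1/r((141 + 9)/(B(0) + 140), w(-6, 4)) = 1/((1012 + (141 + 9)/(6 + 140) - (-36)*4)/(-164 - 6*4)) = 1/((1012 + 150/146 - 6*(-24))/(-164 - 24)) = 1/((1012 + 150*(1/146) + 144)/(-188)) = 1/(-(1012 + 75/73 + 144)/188) = 1/(-1/188*84463/73) = 1/(-84463/13724) = -13724/84463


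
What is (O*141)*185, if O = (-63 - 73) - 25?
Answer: -4199685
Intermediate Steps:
O = -161 (O = -136 - 25 = -161)
(O*141)*185 = -161*141*185 = -22701*185 = -4199685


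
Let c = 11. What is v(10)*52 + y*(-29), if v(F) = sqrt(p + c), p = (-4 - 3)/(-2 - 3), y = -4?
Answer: 116 + 52*sqrt(310)/5 ≈ 299.11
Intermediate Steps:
p = 7/5 (p = -7/(-5) = -7*(-1/5) = 7/5 ≈ 1.4000)
v(F) = sqrt(310)/5 (v(F) = sqrt(7/5 + 11) = sqrt(62/5) = sqrt(310)/5)
v(10)*52 + y*(-29) = (sqrt(310)/5)*52 - 4*(-29) = 52*sqrt(310)/5 + 116 = 116 + 52*sqrt(310)/5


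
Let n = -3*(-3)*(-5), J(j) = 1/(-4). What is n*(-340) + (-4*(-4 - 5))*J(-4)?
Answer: 15291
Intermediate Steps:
J(j) = -¼
n = -45 (n = 9*(-5) = -45)
n*(-340) + (-4*(-4 - 5))*J(-4) = -45*(-340) - 4*(-4 - 5)*(-¼) = 15300 - 4*(-9)*(-¼) = 15300 + 36*(-¼) = 15300 - 9 = 15291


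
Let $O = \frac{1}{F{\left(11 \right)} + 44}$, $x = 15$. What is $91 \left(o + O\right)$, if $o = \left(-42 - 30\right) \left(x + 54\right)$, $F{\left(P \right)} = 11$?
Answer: $- \frac{24864749}{55} \approx -4.5209 \cdot 10^{5}$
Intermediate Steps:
$O = \frac{1}{55}$ ($O = \frac{1}{11 + 44} = \frac{1}{55} \approx 0.018182$)
$o = -4968$ ($o = \left(-42 - 30\right) \left(15 + 54\right) = \left(-72\right) 69 = -4968$)
$91 \left(o + O\right) = 91 \left(-4968 + \frac{1}{55}\right) = 91 \left(- \frac{273239}{55}\right) = - \frac{24864749}{55}$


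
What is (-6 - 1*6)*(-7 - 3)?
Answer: 120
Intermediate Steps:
(-6 - 1*6)*(-7 - 3) = (-6 - 6)*(-10) = -12*(-10) = 120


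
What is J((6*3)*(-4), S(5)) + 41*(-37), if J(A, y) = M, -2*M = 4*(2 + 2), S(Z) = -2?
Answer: -1525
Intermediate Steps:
M = -8 (M = -2*(2 + 2) = -2*4 = -½*16 = -8)
J(A, y) = -8
J((6*3)*(-4), S(5)) + 41*(-37) = -8 + 41*(-37) = -8 - 1517 = -1525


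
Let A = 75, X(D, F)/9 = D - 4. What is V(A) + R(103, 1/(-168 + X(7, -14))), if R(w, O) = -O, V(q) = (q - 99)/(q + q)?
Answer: -539/3525 ≈ -0.15291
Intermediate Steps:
X(D, F) = -36 + 9*D (X(D, F) = 9*(D - 4) = 9*(-4 + D) = -36 + 9*D)
V(q) = (-99 + q)/(2*q) (V(q) = (-99 + q)/((2*q)) = (-99 + q)*(1/(2*q)) = (-99 + q)/(2*q))
V(A) + R(103, 1/(-168 + X(7, -14))) = (1/2)*(-99 + 75)/75 - 1/(-168 + (-36 + 9*7)) = (1/2)*(1/75)*(-24) - 1/(-168 + (-36 + 63)) = -4/25 - 1/(-168 + 27) = -4/25 - 1/(-141) = -4/25 - 1*(-1/141) = -4/25 + 1/141 = -539/3525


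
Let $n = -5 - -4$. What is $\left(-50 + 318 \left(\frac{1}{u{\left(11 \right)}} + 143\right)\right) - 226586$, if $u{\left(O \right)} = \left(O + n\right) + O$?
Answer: $- \frac{1268028}{7} \approx -1.8115 \cdot 10^{5}$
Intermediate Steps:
$n = -1$ ($n = -5 + 4 = -1$)
$u{\left(O \right)} = -1 + 2 O$ ($u{\left(O \right)} = \left(O - 1\right) + O = \left(-1 + O\right) + O = -1 + 2 O$)
$\left(-50 + 318 \left(\frac{1}{u{\left(11 \right)}} + 143\right)\right) - 226586 = \left(-50 + 318 \left(\frac{1}{-1 + 2 \cdot 11} + 143\right)\right) - 226586 = \left(-50 + 318 \left(\frac{1}{-1 + 22} + 143\right)\right) - 226586 = \left(-50 + 318 \left(\frac{1}{21} + 143\right)\right) - 226586 = \left(-50 + 318 \cdot \frac{3004}{21}\right) - 226586 = \left(-50 + \frac{318424}{7}\right) - 226586 = \frac{318074}{7} - 226586 = - \frac{1268028}{7}$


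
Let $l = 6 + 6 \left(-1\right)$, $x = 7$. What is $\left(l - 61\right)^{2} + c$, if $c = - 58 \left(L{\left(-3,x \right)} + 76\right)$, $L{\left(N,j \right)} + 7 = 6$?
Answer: $-629$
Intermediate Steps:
$L{\left(N,j \right)} = -1$ ($L{\left(N,j \right)} = -7 + 6 = -1$)
$l = 0$ ($l = 6 - 6 = 0$)
$c = -4350$ ($c = - 58 \left(-1 + 76\right) = \left(-58\right) 75 = -4350$)
$\left(l - 61\right)^{2} + c = \left(0 - 61\right)^{2} - 4350 = \left(-61\right)^{2} - 4350 = 3721 - 4350 = -629$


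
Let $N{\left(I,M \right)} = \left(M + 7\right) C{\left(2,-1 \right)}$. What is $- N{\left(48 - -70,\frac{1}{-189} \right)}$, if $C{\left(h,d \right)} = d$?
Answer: $\frac{1322}{189} \approx 6.9947$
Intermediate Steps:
$N{\left(I,M \right)} = -7 - M$ ($N{\left(I,M \right)} = \left(M + 7\right) \left(-1\right) = \left(7 + M\right) \left(-1\right) = -7 - M$)
$- N{\left(48 - -70,\frac{1}{-189} \right)} = - (-7 - \frac{1}{-189}) = - (-7 - - \frac{1}{189}) = - (-7 + \frac{1}{189}) = \left(-1\right) \left(- \frac{1322}{189}\right) = \frac{1322}{189}$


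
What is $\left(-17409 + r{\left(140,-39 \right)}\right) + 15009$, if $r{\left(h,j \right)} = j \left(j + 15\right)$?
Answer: $-1464$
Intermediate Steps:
$r{\left(h,j \right)} = j \left(15 + j\right)$
$\left(-17409 + r{\left(140,-39 \right)}\right) + 15009 = \left(-17409 - 39 \left(15 - 39\right)\right) + 15009 = \left(-17409 - -936\right) + 15009 = \left(-17409 + 936\right) + 15009 = -16473 + 15009 = -1464$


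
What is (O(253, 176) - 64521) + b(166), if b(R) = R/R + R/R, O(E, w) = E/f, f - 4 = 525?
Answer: -1483926/23 ≈ -64519.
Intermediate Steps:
f = 529 (f = 4 + 525 = 529)
O(E, w) = E/529
b(R) = 2 (b(R) = 1 + 1 = 2)
(O(253, 176) - 64521) + b(166) = ((1/529)*253 - 64521) + 2 = (11/23 - 64521) + 2 = -1483972/23 + 2 = -1483926/23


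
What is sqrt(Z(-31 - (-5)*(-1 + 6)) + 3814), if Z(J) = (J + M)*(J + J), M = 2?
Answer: sqrt(3862) ≈ 62.145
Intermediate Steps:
Z(J) = 2*J*(2 + J) (Z(J) = (J + 2)*(J + J) = (2 + J)*(2*J) = 2*J*(2 + J))
sqrt(Z(-31 - (-5)*(-1 + 6)) + 3814) = sqrt(2*(-31 - (-5)*(-1 + 6))*(2 + (-31 - (-5)*(-1 + 6))) + 3814) = sqrt(2*(-31 - (-5)*5)*(2 + (-31 - (-5)*5)) + 3814) = sqrt(2*(-31 - 1*(-25))*(2 + (-31 - 1*(-25))) + 3814) = sqrt(2*(-31 + 25)*(2 + (-31 + 25)) + 3814) = sqrt(2*(-6)*(2 - 6) + 3814) = sqrt(2*(-6)*(-4) + 3814) = sqrt(48 + 3814) = sqrt(3862)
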